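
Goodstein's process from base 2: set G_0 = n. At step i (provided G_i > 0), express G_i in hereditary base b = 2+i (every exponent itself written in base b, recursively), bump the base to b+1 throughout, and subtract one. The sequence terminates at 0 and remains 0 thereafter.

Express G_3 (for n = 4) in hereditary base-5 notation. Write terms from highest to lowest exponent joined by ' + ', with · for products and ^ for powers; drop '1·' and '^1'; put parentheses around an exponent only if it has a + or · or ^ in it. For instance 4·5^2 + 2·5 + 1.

(0) 4|_2 = 2^2 ↦ 3^3|_3 = 27 ⇒ 26
(1) 26|_3 = 2·3^2 + 2·3 + 2 ↦ 2·4^2 + 2·4 + 2|_4 = 42 ⇒ 41
(2) 41|_4 = 2·4^2 + 2·4 + 1 ↦ 2·5^2 + 2·5 + 1|_5 = 61 ⇒ 60
(3) 60|_5 = 2·5^2 + 2·5 ↦ 2·6^2 + 2·6|_6 = 84 ⇒ 83

2·5^2 + 2·5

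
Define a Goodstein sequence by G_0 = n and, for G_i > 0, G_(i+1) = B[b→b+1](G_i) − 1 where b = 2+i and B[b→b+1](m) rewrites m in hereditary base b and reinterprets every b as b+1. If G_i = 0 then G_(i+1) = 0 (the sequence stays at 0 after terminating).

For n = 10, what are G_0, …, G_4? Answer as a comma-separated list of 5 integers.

10, 83, 1025, 15625, 279935

[0] 10 ≡ 2^(2 + 1) + 2 (base 2). Lift 3: 84. −1: 83.
[1] 83 ≡ 3^(3 + 1) + 2 (base 3). Lift 4: 1026. −1: 1025.
[2] 1025 ≡ 4^(4 + 1) + 1 (base 4). Lift 5: 15626. −1: 15625.
[3] 15625 ≡ 5^(5 + 1) (base 5). Lift 6: 279936. −1: 279935.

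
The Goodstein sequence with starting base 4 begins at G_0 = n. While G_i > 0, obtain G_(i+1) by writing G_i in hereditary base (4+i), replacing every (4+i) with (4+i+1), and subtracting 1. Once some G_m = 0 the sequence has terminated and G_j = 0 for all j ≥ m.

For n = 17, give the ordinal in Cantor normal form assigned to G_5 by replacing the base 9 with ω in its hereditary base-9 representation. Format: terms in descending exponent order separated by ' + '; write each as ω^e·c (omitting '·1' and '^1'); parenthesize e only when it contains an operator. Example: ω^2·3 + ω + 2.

step 0: 17 = 4^2 + 1; sub 5 for 4: 5^2 + 1; = 26; G_1 = 26−1 = 25
step 1: 25 = 5^2; sub 6 for 5: 6^2; = 36; G_2 = 36−1 = 35
step 2: 35 = 5·6 + 5; sub 7 for 6: 5·7 + 5; = 40; G_3 = 40−1 = 39
step 3: 39 = 5·7 + 4; sub 8 for 7: 5·8 + 4; = 44; G_4 = 44−1 = 43
step 4: 43 = 5·8 + 3; sub 9 for 8: 5·9 + 3; = 48; G_5 = 48−1 = 47
step 5: 47 = 5·9 + 2; sub 10 for 9: 5·10 + 2; = 52; G_6 = 52−1 = 51

ω·5 + 2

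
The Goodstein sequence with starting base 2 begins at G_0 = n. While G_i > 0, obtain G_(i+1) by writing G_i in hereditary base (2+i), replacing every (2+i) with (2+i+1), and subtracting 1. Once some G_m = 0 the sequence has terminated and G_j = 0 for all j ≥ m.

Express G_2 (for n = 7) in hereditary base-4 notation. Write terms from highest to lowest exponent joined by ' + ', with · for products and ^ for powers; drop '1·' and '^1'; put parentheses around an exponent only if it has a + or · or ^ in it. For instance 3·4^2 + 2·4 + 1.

4^4 + 3

i=0: 7 = 2^2 + 2 + 1 (b=2); 2→3: 3^3 + 3 + 1 = 31; 31−1 = 30
i=1: 30 = 3^3 + 3 (b=3); 3→4: 4^4 + 4 = 260; 260−1 = 259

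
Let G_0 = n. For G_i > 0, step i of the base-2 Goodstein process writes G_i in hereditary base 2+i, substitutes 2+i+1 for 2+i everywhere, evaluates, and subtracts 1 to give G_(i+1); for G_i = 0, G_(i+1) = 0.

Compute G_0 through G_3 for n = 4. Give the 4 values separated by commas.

4, 26, 41, 60

G_0 = 4. HB_2(4) = 2^2. Bump = 27. G_1 = 26.
G_1 = 26. HB_3(26) = 2·3^2 + 2·3 + 2. Bump = 42. G_2 = 41.
G_2 = 41. HB_4(41) = 2·4^2 + 2·4 + 1. Bump = 61. G_3 = 60.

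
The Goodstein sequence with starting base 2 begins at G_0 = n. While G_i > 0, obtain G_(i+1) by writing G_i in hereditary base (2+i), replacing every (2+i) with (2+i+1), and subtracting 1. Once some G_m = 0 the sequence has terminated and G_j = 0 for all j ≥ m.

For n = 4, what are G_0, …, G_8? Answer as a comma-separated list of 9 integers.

4, 26, 41, 60, 83, 109, 139, 173, 211

i=0: 4 = 2^2 (b=2); 2→3: 3^3 = 27; 27−1 = 26
i=1: 26 = 2·3^2 + 2·3 + 2 (b=3); 3→4: 2·4^2 + 2·4 + 2 = 42; 42−1 = 41
i=2: 41 = 2·4^2 + 2·4 + 1 (b=4); 4→5: 2·5^2 + 2·5 + 1 = 61; 61−1 = 60
i=3: 60 = 2·5^2 + 2·5 (b=5); 5→6: 2·6^2 + 2·6 = 84; 84−1 = 83
i=4: 83 = 2·6^2 + 6 + 5 (b=6); 6→7: 2·7^2 + 7 + 5 = 110; 110−1 = 109
i=5: 109 = 2·7^2 + 7 + 4 (b=7); 7→8: 2·8^2 + 8 + 4 = 140; 140−1 = 139
i=6: 139 = 2·8^2 + 8 + 3 (b=8); 8→9: 2·9^2 + 9 + 3 = 174; 174−1 = 173
i=7: 173 = 2·9^2 + 9 + 2 (b=9); 9→10: 2·10^2 + 10 + 2 = 212; 212−1 = 211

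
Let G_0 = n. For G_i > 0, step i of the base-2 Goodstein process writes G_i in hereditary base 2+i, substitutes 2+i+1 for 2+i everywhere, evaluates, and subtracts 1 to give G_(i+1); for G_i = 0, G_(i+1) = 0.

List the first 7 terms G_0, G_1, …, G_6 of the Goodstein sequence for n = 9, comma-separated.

G_0 = 9. HB_2(9) = 2^(2 + 1) + 1. Bump = 82. G_1 = 81.
G_1 = 81. HB_3(81) = 3^(3 + 1). Bump = 1024. G_2 = 1023.
G_2 = 1023. HB_4(1023) = 3·4^4 + 3·4^3 + 3·4^2 + 3·4 + 3. Bump = 9843. G_3 = 9842.
G_3 = 9842. HB_5(9842) = 3·5^5 + 3·5^3 + 3·5^2 + 3·5 + 2. Bump = 140744. G_4 = 140743.
G_4 = 140743. HB_6(140743) = 3·6^6 + 3·6^3 + 3·6^2 + 3·6 + 1. Bump = 2471827. G_5 = 2471826.
G_5 = 2471826. HB_7(2471826) = 3·7^7 + 3·7^3 + 3·7^2 + 3·7. Bump = 50333400. G_6 = 50333399.

9, 81, 1023, 9842, 140743, 2471826, 50333399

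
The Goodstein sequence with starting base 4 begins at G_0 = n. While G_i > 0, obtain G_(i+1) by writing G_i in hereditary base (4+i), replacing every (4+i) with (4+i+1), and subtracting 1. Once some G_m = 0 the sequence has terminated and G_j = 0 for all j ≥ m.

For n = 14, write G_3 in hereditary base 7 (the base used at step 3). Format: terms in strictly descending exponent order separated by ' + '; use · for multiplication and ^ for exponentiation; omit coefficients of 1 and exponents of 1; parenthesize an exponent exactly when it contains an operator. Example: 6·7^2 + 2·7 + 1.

14 —HB4→ 3·4 + 2 —bump→ 3·5 + 2 = 17 —(−1)→ 16
16 —HB5→ 3·5 + 1 —bump→ 3·6 + 1 = 19 —(−1)→ 18
18 —HB6→ 3·6 —bump→ 3·7 = 21 —(−1)→ 20
20 —HB7→ 2·7 + 6 —bump→ 2·8 + 6 = 22 —(−1)→ 21

2·7 + 6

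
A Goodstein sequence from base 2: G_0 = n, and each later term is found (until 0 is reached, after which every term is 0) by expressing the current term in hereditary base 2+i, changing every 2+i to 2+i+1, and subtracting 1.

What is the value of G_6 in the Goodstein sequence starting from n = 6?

[0] 6 ≡ 2^2 + 2 (base 2). Lift 3: 30. −1: 29.
[1] 29 ≡ 3^3 + 2 (base 3). Lift 4: 258. −1: 257.
[2] 257 ≡ 4^4 + 1 (base 4). Lift 5: 3126. −1: 3125.
[3] 3125 ≡ 5^5 (base 5). Lift 6: 46656. −1: 46655.
[4] 46655 ≡ 5·6^5 + 5·6^4 + 5·6^3 + 5·6^2 + 5·6 + 5 (base 6). Lift 7: 98040. −1: 98039.
[5] 98039 ≡ 5·7^5 + 5·7^4 + 5·7^3 + 5·7^2 + 5·7 + 4 (base 7). Lift 8: 187244. −1: 187243.
[6] 187243 ≡ 5·8^5 + 5·8^4 + 5·8^3 + 5·8^2 + 5·8 + 3 (base 8). Lift 9: 332148. −1: 332147.

187243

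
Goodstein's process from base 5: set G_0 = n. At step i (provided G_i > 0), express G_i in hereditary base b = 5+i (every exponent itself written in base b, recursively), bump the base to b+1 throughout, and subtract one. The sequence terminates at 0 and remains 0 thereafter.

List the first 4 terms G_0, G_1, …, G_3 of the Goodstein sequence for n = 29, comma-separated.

29, 39, 51, 65

29 —HB5→ 5^2 + 4 —bump→ 6^2 + 4 = 40 —(−1)→ 39
39 —HB6→ 6^2 + 3 —bump→ 7^2 + 3 = 52 —(−1)→ 51
51 —HB7→ 7^2 + 2 —bump→ 8^2 + 2 = 66 —(−1)→ 65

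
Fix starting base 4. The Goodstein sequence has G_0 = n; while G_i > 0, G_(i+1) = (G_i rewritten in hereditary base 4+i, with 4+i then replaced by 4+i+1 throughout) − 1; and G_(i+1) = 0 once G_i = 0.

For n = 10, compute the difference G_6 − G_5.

0

i=0: 10 = 2·4 + 2 (b=4); 4→5: 2·5 + 2 = 12; 12−1 = 11
i=1: 11 = 2·5 + 1 (b=5); 5→6: 2·6 + 1 = 13; 13−1 = 12
i=2: 12 = 2·6 (b=6); 6→7: 2·7 = 14; 14−1 = 13
i=3: 13 = 7 + 6 (b=7); 7→8: 8 + 6 = 14; 14−1 = 13
i=4: 13 = 8 + 5 (b=8); 8→9: 9 + 5 = 14; 14−1 = 13
i=5: 13 = 9 + 4 (b=9); 9→10: 10 + 4 = 14; 14−1 = 13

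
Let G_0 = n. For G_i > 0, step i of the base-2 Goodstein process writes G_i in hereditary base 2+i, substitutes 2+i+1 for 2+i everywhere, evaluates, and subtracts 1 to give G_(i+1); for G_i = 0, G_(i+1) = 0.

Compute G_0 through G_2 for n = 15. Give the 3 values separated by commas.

15 —HB2→ 2^(2 + 1) + 2^2 + 2 + 1 —bump→ 3^(3 + 1) + 3^3 + 3 + 1 = 112 —(−1)→ 111
111 —HB3→ 3^(3 + 1) + 3^3 + 3 —bump→ 4^(4 + 1) + 4^4 + 4 = 1284 —(−1)→ 1283

15, 111, 1283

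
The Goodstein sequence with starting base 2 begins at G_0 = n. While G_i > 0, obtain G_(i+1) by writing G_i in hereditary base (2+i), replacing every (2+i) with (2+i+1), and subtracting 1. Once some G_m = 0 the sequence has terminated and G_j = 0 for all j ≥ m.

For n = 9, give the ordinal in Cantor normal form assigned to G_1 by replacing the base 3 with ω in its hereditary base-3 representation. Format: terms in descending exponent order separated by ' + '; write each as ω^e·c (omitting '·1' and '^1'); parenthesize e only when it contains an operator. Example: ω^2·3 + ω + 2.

base 2: 9 = 2^(2 + 1) + 1; at 3: 3^(3 + 1) + 1 = 82; next = 81
base 3: 81 = 3^(3 + 1); at 4: 4^(4 + 1) = 1024; next = 1023

ω^(ω + 1)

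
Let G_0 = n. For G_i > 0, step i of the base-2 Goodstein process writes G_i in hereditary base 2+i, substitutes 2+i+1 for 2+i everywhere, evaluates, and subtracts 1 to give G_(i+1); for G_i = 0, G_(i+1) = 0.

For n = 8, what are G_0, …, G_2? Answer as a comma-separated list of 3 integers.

i=0: 8 = 2^(2 + 1) (b=2); 2→3: 3^(3 + 1) = 81; 81−1 = 80
i=1: 80 = 2·3^3 + 2·3^2 + 2·3 + 2 (b=3); 3→4: 2·4^4 + 2·4^2 + 2·4 + 2 = 554; 554−1 = 553

8, 80, 553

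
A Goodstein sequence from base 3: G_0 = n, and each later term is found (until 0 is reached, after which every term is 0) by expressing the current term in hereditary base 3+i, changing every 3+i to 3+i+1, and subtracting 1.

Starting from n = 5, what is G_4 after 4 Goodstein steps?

base 3: 5 = 3 + 2; at 4: 4 + 2 = 6; next = 5
base 4: 5 = 4 + 1; at 5: 5 + 1 = 6; next = 5
base 5: 5 = 5; at 6: 6 = 6; next = 5
base 6: 5 = 5; at 7: 5 = 5; next = 4

4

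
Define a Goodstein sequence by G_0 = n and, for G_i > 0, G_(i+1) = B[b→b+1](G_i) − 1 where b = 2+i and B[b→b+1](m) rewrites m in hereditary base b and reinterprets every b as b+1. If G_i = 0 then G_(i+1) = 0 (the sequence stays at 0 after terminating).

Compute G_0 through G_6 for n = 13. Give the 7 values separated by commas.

G_0=13  [base 2] 2^(2 + 1) + 2^2 + 1  →[2↦3]→  3^(3 + 1) + 3^3 + 1 = 109  −1 ⇒ G_1=108
G_1=108  [base 3] 3^(3 + 1) + 3^3  →[3↦4]→  4^(4 + 1) + 4^4 = 1280  −1 ⇒ G_2=1279
G_2=1279  [base 4] 4^(4 + 1) + 3·4^3 + 3·4^2 + 3·4 + 3  →[4↦5]→  5^(5 + 1) + 3·5^3 + 3·5^2 + 3·5 + 3 = 16093  −1 ⇒ G_3=16092
G_3=16092  [base 5] 5^(5 + 1) + 3·5^3 + 3·5^2 + 3·5 + 2  →[5↦6]→  6^(6 + 1) + 3·6^3 + 3·6^2 + 3·6 + 2 = 280712  −1 ⇒ G_4=280711
G_4=280711  [base 6] 6^(6 + 1) + 3·6^3 + 3·6^2 + 3·6 + 1  →[6↦7]→  7^(7 + 1) + 3·7^3 + 3·7^2 + 3·7 + 1 = 5765999  −1 ⇒ G_5=5765998
G_5=5765998  [base 7] 7^(7 + 1) + 3·7^3 + 3·7^2 + 3·7  →[7↦8]→  8^(8 + 1) + 3·8^3 + 3·8^2 + 3·8 = 134219480  −1 ⇒ G_6=134219479

13, 108, 1279, 16092, 280711, 5765998, 134219479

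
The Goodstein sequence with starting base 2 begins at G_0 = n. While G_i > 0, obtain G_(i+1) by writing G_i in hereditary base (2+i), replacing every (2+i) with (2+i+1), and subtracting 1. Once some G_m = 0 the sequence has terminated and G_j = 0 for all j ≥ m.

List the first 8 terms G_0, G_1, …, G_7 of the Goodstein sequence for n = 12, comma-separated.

G_0 = 12. HB_2(12) = 2^(2 + 1) + 2^2. Bump = 108. G_1 = 107.
G_1 = 107. HB_3(107) = 3^(3 + 1) + 2·3^2 + 2·3 + 2. Bump = 1066. G_2 = 1065.
G_2 = 1065. HB_4(1065) = 4^(4 + 1) + 2·4^2 + 2·4 + 1. Bump = 15686. G_3 = 15685.
G_3 = 15685. HB_5(15685) = 5^(5 + 1) + 2·5^2 + 2·5. Bump = 280020. G_4 = 280019.
G_4 = 280019. HB_6(280019) = 6^(6 + 1) + 2·6^2 + 6 + 5. Bump = 5764911. G_5 = 5764910.
G_5 = 5764910. HB_7(5764910) = 7^(7 + 1) + 2·7^2 + 7 + 4. Bump = 134217868. G_6 = 134217867.
G_6 = 134217867. HB_8(134217867) = 8^(8 + 1) + 2·8^2 + 8 + 3. Bump = 3486784575. G_7 = 3486784574.

12, 107, 1065, 15685, 280019, 5764910, 134217867, 3486784574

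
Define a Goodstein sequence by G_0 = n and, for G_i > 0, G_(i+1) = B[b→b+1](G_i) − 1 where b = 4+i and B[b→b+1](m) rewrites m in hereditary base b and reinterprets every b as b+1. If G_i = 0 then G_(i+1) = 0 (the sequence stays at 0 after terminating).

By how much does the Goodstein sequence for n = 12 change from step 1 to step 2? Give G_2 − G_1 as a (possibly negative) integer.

1

base 4: 12 = 3·4; at 5: 3·5 = 15; next = 14
base 5: 14 = 2·5 + 4; at 6: 2·6 + 4 = 16; next = 15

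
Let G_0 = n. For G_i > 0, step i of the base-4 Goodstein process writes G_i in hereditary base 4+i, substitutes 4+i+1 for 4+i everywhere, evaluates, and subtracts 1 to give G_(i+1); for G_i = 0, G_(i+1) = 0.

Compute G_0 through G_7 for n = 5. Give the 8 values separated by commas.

(0) 5|_4 = 4 + 1 ↦ 5 + 1|_5 = 6 ⇒ 5
(1) 5|_5 = 5 ↦ 6|_6 = 6 ⇒ 5
(2) 5|_6 = 5 ↦ 5|_7 = 5 ⇒ 4
(3) 4|_7 = 4 ↦ 4|_8 = 4 ⇒ 3
(4) 3|_8 = 3 ↦ 3|_9 = 3 ⇒ 2
(5) 2|_9 = 2 ↦ 2|_10 = 2 ⇒ 1
(6) 1|_10 = 1 ↦ 1|_11 = 1 ⇒ 0

5, 5, 5, 4, 3, 2, 1, 0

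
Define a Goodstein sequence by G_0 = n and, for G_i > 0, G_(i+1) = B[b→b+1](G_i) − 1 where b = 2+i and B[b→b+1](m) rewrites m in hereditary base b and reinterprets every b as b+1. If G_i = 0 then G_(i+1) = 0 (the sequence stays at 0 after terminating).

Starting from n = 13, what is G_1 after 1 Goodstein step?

108

i=0: 13 = 2^(2 + 1) + 2^2 + 1 (b=2); 2→3: 3^(3 + 1) + 3^3 + 1 = 109; 109−1 = 108
i=1: 108 = 3^(3 + 1) + 3^3 (b=3); 3→4: 4^(4 + 1) + 4^4 = 1280; 1280−1 = 1279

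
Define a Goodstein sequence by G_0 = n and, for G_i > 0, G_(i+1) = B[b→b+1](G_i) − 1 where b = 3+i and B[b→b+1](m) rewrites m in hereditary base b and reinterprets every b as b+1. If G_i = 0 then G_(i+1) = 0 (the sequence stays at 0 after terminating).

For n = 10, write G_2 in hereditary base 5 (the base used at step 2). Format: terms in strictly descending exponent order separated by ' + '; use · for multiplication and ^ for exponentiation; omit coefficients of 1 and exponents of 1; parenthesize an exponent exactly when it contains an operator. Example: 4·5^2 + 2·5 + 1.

4·5 + 4

G_0=10  [base 3] 3^2 + 1  →[3↦4]→  4^2 + 1 = 17  −1 ⇒ G_1=16
G_1=16  [base 4] 4^2  →[4↦5]→  5^2 = 25  −1 ⇒ G_2=24
G_2=24  [base 5] 4·5 + 4  →[5↦6]→  4·6 + 4 = 28  −1 ⇒ G_3=27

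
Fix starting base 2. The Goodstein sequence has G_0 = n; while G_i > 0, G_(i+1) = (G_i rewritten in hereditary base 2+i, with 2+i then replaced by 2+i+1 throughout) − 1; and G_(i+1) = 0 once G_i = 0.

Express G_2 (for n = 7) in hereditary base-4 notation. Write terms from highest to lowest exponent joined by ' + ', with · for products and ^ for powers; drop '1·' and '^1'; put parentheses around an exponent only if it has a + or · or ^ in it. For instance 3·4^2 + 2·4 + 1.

4^4 + 3

base 2: 7 = 2^2 + 2 + 1; at 3: 3^3 + 3 + 1 = 31; next = 30
base 3: 30 = 3^3 + 3; at 4: 4^4 + 4 = 260; next = 259
base 4: 259 = 4^4 + 3; at 5: 5^5 + 3 = 3128; next = 3127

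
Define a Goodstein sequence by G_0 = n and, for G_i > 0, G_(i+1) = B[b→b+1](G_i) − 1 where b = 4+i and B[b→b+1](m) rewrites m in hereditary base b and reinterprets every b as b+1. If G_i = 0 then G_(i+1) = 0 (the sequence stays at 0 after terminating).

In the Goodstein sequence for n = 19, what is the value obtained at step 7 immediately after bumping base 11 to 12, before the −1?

(0) 19|_4 = 4^2 + 3 ↦ 5^2 + 3|_5 = 28 ⇒ 27
(1) 27|_5 = 5^2 + 2 ↦ 6^2 + 2|_6 = 38 ⇒ 37
(2) 37|_6 = 6^2 + 1 ↦ 7^2 + 1|_7 = 50 ⇒ 49
(3) 49|_7 = 7^2 ↦ 8^2|_8 = 64 ⇒ 63
(4) 63|_8 = 7·8 + 7 ↦ 7·9 + 7|_9 = 70 ⇒ 69
(5) 69|_9 = 7·9 + 6 ↦ 7·10 + 6|_10 = 76 ⇒ 75
(6) 75|_10 = 7·10 + 5 ↦ 7·11 + 5|_11 = 82 ⇒ 81
(7) 81|_11 = 7·11 + 4 ↦ 7·12 + 4|_12 = 88 ⇒ 87

88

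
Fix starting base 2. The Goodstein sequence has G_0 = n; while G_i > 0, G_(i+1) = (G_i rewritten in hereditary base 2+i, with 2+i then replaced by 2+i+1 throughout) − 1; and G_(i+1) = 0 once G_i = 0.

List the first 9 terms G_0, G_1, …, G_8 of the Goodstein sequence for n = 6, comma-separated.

6, 29, 257, 3125, 46655, 98039, 187243, 332147, 555551

i=0: 6 = 2^2 + 2 (b=2); 2→3: 3^3 + 3 = 30; 30−1 = 29
i=1: 29 = 3^3 + 2 (b=3); 3→4: 4^4 + 2 = 258; 258−1 = 257
i=2: 257 = 4^4 + 1 (b=4); 4→5: 5^5 + 1 = 3126; 3126−1 = 3125
i=3: 3125 = 5^5 (b=5); 5→6: 6^6 = 46656; 46656−1 = 46655
i=4: 46655 = 5·6^5 + 5·6^4 + 5·6^3 + 5·6^2 + 5·6 + 5 (b=6); 6→7: 5·7^5 + 5·7^4 + 5·7^3 + 5·7^2 + 5·7 + 5 = 98040; 98040−1 = 98039
i=5: 98039 = 5·7^5 + 5·7^4 + 5·7^3 + 5·7^2 + 5·7 + 4 (b=7); 7→8: 5·8^5 + 5·8^4 + 5·8^3 + 5·8^2 + 5·8 + 4 = 187244; 187244−1 = 187243
i=6: 187243 = 5·8^5 + 5·8^4 + 5·8^3 + 5·8^2 + 5·8 + 3 (b=8); 8→9: 5·9^5 + 5·9^4 + 5·9^3 + 5·9^2 + 5·9 + 3 = 332148; 332148−1 = 332147
i=7: 332147 = 5·9^5 + 5·9^4 + 5·9^3 + 5·9^2 + 5·9 + 2 (b=9); 9→10: 5·10^5 + 5·10^4 + 5·10^3 + 5·10^2 + 5·10 + 2 = 555552; 555552−1 = 555551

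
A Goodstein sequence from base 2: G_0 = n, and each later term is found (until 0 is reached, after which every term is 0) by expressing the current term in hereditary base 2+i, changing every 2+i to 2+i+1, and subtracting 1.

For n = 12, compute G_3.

15685

base 2: 12 = 2^(2 + 1) + 2^2; at 3: 3^(3 + 1) + 3^3 = 108; next = 107
base 3: 107 = 3^(3 + 1) + 2·3^2 + 2·3 + 2; at 4: 4^(4 + 1) + 2·4^2 + 2·4 + 2 = 1066; next = 1065
base 4: 1065 = 4^(4 + 1) + 2·4^2 + 2·4 + 1; at 5: 5^(5 + 1) + 2·5^2 + 2·5 + 1 = 15686; next = 15685
base 5: 15685 = 5^(5 + 1) + 2·5^2 + 2·5; at 6: 6^(6 + 1) + 2·6^2 + 2·6 = 280020; next = 280019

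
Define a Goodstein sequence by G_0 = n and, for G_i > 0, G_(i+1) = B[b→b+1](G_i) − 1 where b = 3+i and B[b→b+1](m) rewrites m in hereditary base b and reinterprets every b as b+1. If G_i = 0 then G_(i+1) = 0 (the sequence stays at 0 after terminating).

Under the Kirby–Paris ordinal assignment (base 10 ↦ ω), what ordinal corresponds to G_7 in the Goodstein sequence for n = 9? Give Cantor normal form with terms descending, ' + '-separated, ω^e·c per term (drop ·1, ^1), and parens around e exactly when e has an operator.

ω·2 + 5

(0) 9|_3 = 3^2 ↦ 4^2|_4 = 16 ⇒ 15
(1) 15|_4 = 3·4 + 3 ↦ 3·5 + 3|_5 = 18 ⇒ 17
(2) 17|_5 = 3·5 + 2 ↦ 3·6 + 2|_6 = 20 ⇒ 19
(3) 19|_6 = 3·6 + 1 ↦ 3·7 + 1|_7 = 22 ⇒ 21
(4) 21|_7 = 3·7 ↦ 3·8|_8 = 24 ⇒ 23
(5) 23|_8 = 2·8 + 7 ↦ 2·9 + 7|_9 = 25 ⇒ 24
(6) 24|_9 = 2·9 + 6 ↦ 2·10 + 6|_10 = 26 ⇒ 25
(7) 25|_10 = 2·10 + 5 ↦ 2·11 + 5|_11 = 27 ⇒ 26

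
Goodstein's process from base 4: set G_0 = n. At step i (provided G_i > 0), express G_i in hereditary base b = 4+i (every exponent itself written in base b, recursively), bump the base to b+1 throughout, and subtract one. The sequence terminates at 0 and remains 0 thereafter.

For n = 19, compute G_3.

49

G_0 = 19. HB_4(19) = 4^2 + 3. Bump = 28. G_1 = 27.
G_1 = 27. HB_5(27) = 5^2 + 2. Bump = 38. G_2 = 37.
G_2 = 37. HB_6(37) = 6^2 + 1. Bump = 50. G_3 = 49.
G_3 = 49. HB_7(49) = 7^2. Bump = 64. G_4 = 63.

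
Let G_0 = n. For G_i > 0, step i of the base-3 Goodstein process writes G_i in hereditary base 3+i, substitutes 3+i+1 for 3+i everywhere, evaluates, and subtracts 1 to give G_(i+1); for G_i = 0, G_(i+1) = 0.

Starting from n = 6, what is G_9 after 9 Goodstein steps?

base 3: 6 = 2·3; at 4: 2·4 = 8; next = 7
base 4: 7 = 4 + 3; at 5: 5 + 3 = 8; next = 7
base 5: 7 = 5 + 2; at 6: 6 + 2 = 8; next = 7
base 6: 7 = 6 + 1; at 7: 7 + 1 = 8; next = 7
base 7: 7 = 7; at 8: 8 = 8; next = 7
base 8: 7 = 7; at 9: 7 = 7; next = 6
base 9: 6 = 6; at 10: 6 = 6; next = 5
base 10: 5 = 5; at 11: 5 = 5; next = 4
base 11: 4 = 4; at 12: 4 = 4; next = 3

3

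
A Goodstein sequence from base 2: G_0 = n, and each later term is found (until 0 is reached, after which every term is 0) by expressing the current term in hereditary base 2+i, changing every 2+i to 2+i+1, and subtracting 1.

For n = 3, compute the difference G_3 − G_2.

-1

G_0=3  [base 2] 2 + 1  →[2↦3]→  3 + 1 = 4  −1 ⇒ G_1=3
G_1=3  [base 3] 3  →[3↦4]→  4 = 4  −1 ⇒ G_2=3
G_2=3  [base 4] 3  →[4↦5]→  3 = 3  −1 ⇒ G_3=2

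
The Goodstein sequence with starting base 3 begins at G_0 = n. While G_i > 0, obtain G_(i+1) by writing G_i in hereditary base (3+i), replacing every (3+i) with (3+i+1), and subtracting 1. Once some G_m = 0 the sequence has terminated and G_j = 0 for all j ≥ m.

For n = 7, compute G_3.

9

base 3: 7 = 2·3 + 1; at 4: 2·4 + 1 = 9; next = 8
base 4: 8 = 2·4; at 5: 2·5 = 10; next = 9
base 5: 9 = 5 + 4; at 6: 6 + 4 = 10; next = 9
base 6: 9 = 6 + 3; at 7: 7 + 3 = 10; next = 9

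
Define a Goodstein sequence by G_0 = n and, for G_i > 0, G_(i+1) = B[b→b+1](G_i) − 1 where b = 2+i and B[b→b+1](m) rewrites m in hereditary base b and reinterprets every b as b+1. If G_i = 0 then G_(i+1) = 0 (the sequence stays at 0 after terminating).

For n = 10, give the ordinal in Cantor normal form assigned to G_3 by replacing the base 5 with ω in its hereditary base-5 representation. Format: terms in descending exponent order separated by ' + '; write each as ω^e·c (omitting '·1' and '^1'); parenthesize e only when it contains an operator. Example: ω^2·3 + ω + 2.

ω^(ω + 1)

step 0: 10 = 2^(2 + 1) + 2; sub 3 for 2: 3^(3 + 1) + 3; = 84; G_1 = 84−1 = 83
step 1: 83 = 3^(3 + 1) + 2; sub 4 for 3: 4^(4 + 1) + 2; = 1026; G_2 = 1026−1 = 1025
step 2: 1025 = 4^(4 + 1) + 1; sub 5 for 4: 5^(5 + 1) + 1; = 15626; G_3 = 15626−1 = 15625
step 3: 15625 = 5^(5 + 1); sub 6 for 5: 6^(6 + 1); = 279936; G_4 = 279936−1 = 279935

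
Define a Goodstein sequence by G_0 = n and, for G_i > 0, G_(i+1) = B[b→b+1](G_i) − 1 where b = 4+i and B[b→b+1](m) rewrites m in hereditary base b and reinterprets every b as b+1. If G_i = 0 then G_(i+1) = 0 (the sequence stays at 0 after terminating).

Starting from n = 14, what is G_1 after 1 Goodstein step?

[0] 14 ≡ 3·4 + 2 (base 4). Lift 5: 17. −1: 16.
[1] 16 ≡ 3·5 + 1 (base 5). Lift 6: 19. −1: 18.

16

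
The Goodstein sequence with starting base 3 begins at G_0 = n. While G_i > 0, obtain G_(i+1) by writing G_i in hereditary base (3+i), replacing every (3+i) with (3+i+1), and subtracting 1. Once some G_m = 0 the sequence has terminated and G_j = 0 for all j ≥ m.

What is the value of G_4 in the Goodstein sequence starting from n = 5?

5 —HB3→ 3 + 2 —bump→ 4 + 2 = 6 —(−1)→ 5
5 —HB4→ 4 + 1 —bump→ 5 + 1 = 6 —(−1)→ 5
5 —HB5→ 5 —bump→ 6 = 6 —(−1)→ 5
5 —HB6→ 5 —bump→ 5 = 5 —(−1)→ 4
4 —HB7→ 4 —bump→ 4 = 4 —(−1)→ 3

4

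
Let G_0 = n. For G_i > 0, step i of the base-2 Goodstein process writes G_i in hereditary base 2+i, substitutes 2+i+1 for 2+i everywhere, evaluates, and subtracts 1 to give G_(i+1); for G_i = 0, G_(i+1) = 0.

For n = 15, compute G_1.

111

15 —HB2→ 2^(2 + 1) + 2^2 + 2 + 1 —bump→ 3^(3 + 1) + 3^3 + 3 + 1 = 112 —(−1)→ 111
111 —HB3→ 3^(3 + 1) + 3^3 + 3 —bump→ 4^(4 + 1) + 4^4 + 4 = 1284 —(−1)→ 1283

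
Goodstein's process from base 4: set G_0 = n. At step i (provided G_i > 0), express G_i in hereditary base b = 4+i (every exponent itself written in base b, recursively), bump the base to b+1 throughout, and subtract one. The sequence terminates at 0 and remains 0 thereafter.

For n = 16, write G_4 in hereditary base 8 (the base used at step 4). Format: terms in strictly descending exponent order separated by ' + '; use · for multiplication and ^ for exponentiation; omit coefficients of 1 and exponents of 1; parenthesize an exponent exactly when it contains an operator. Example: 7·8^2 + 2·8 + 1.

base 4: 16 = 4^2; at 5: 5^2 = 25; next = 24
base 5: 24 = 4·5 + 4; at 6: 4·6 + 4 = 28; next = 27
base 6: 27 = 4·6 + 3; at 7: 4·7 + 3 = 31; next = 30
base 7: 30 = 4·7 + 2; at 8: 4·8 + 2 = 34; next = 33
base 8: 33 = 4·8 + 1; at 9: 4·9 + 1 = 37; next = 36

4·8 + 1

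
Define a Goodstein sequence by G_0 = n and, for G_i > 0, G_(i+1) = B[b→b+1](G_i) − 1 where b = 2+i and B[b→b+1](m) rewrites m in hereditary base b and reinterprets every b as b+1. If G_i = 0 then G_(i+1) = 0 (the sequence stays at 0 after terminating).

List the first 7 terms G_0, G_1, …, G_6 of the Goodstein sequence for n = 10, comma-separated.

10, 83, 1025, 15625, 279935, 4215754, 84073323

i=0: 10 = 2^(2 + 1) + 2 (b=2); 2→3: 3^(3 + 1) + 3 = 84; 84−1 = 83
i=1: 83 = 3^(3 + 1) + 2 (b=3); 3→4: 4^(4 + 1) + 2 = 1026; 1026−1 = 1025
i=2: 1025 = 4^(4 + 1) + 1 (b=4); 4→5: 5^(5 + 1) + 1 = 15626; 15626−1 = 15625
i=3: 15625 = 5^(5 + 1) (b=5); 5→6: 6^(6 + 1) = 279936; 279936−1 = 279935
i=4: 279935 = 5·6^6 + 5·6^5 + 5·6^4 + 5·6^3 + 5·6^2 + 5·6 + 5 (b=6); 6→7: 5·7^7 + 5·7^5 + 5·7^4 + 5·7^3 + 5·7^2 + 5·7 + 5 = 4215755; 4215755−1 = 4215754
i=5: 4215754 = 5·7^7 + 5·7^5 + 5·7^4 + 5·7^3 + 5·7^2 + 5·7 + 4 (b=7); 7→8: 5·8^8 + 5·8^5 + 5·8^4 + 5·8^3 + 5·8^2 + 5·8 + 4 = 84073324; 84073324−1 = 84073323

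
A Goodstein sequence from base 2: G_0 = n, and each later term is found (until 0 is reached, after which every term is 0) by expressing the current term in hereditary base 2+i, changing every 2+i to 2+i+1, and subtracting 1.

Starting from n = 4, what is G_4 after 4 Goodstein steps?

83

4 —HB2→ 2^2 —bump→ 3^3 = 27 —(−1)→ 26
26 —HB3→ 2·3^2 + 2·3 + 2 —bump→ 2·4^2 + 2·4 + 2 = 42 —(−1)→ 41
41 —HB4→ 2·4^2 + 2·4 + 1 —bump→ 2·5^2 + 2·5 + 1 = 61 —(−1)→ 60
60 —HB5→ 2·5^2 + 2·5 —bump→ 2·6^2 + 2·6 = 84 —(−1)→ 83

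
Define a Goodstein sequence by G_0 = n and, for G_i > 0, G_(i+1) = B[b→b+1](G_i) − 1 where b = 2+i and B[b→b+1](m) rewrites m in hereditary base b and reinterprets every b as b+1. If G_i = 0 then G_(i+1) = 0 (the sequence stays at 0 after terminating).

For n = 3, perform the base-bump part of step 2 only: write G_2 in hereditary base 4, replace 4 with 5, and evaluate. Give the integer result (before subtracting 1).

3

3 —HB2→ 2 + 1 —bump→ 3 + 1 = 4 —(−1)→ 3
3 —HB3→ 3 —bump→ 4 = 4 —(−1)→ 3
3 —HB4→ 3 —bump→ 3 = 3 —(−1)→ 2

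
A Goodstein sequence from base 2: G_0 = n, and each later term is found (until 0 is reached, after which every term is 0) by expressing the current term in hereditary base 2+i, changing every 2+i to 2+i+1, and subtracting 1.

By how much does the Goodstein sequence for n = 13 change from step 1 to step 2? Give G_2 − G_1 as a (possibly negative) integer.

1171

base 2: 13 = 2^(2 + 1) + 2^2 + 1; at 3: 3^(3 + 1) + 3^3 + 1 = 109; next = 108
base 3: 108 = 3^(3 + 1) + 3^3; at 4: 4^(4 + 1) + 4^4 = 1280; next = 1279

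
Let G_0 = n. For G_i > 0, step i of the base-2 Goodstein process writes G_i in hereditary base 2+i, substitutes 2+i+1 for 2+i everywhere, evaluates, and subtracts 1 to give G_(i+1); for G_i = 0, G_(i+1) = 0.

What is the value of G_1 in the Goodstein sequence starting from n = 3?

3

[0] 3 ≡ 2 + 1 (base 2). Lift 3: 4. −1: 3.
[1] 3 ≡ 3 (base 3). Lift 4: 4. −1: 3.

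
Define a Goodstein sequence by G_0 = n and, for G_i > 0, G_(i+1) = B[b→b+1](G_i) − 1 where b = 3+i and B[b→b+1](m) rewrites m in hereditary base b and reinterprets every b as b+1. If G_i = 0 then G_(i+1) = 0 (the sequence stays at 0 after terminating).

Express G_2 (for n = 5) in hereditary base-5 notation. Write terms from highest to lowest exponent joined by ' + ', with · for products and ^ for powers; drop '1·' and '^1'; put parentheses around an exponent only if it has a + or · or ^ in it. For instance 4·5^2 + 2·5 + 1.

[0] 5 ≡ 3 + 2 (base 3). Lift 4: 6. −1: 5.
[1] 5 ≡ 4 + 1 (base 4). Lift 5: 6. −1: 5.
[2] 5 ≡ 5 (base 5). Lift 6: 6. −1: 5.

5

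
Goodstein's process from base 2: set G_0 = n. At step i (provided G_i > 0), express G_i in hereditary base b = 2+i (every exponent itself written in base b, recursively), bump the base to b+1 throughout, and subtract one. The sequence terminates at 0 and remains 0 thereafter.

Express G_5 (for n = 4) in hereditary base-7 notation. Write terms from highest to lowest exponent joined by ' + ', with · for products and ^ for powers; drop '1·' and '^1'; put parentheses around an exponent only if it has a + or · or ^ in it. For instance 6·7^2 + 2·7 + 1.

[0] 4 ≡ 2^2 (base 2). Lift 3: 27. −1: 26.
[1] 26 ≡ 2·3^2 + 2·3 + 2 (base 3). Lift 4: 42. −1: 41.
[2] 41 ≡ 2·4^2 + 2·4 + 1 (base 4). Lift 5: 61. −1: 60.
[3] 60 ≡ 2·5^2 + 2·5 (base 5). Lift 6: 84. −1: 83.
[4] 83 ≡ 2·6^2 + 6 + 5 (base 6). Lift 7: 110. −1: 109.
[5] 109 ≡ 2·7^2 + 7 + 4 (base 7). Lift 8: 140. −1: 139.

2·7^2 + 7 + 4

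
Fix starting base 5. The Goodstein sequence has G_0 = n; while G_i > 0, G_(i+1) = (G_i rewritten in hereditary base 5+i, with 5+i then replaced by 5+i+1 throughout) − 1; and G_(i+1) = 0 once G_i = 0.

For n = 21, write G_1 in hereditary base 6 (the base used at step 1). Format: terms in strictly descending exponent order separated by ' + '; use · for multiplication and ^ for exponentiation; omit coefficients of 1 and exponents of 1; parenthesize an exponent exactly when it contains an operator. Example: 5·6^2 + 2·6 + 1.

4·6

i=0: 21 = 4·5 + 1 (b=5); 5→6: 4·6 + 1 = 25; 25−1 = 24
i=1: 24 = 4·6 (b=6); 6→7: 4·7 = 28; 28−1 = 27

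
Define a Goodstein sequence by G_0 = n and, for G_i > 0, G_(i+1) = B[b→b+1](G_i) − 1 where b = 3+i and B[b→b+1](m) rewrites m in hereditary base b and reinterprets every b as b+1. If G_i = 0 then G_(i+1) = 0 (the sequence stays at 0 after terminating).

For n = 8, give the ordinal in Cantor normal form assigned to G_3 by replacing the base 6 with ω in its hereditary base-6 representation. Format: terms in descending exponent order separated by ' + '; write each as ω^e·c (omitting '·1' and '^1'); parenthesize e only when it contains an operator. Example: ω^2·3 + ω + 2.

base 3: 8 = 2·3 + 2; at 4: 2·4 + 2 = 10; next = 9
base 4: 9 = 2·4 + 1; at 5: 2·5 + 1 = 11; next = 10
base 5: 10 = 2·5; at 6: 2·6 = 12; next = 11
base 6: 11 = 6 + 5; at 7: 7 + 5 = 12; next = 11

ω + 5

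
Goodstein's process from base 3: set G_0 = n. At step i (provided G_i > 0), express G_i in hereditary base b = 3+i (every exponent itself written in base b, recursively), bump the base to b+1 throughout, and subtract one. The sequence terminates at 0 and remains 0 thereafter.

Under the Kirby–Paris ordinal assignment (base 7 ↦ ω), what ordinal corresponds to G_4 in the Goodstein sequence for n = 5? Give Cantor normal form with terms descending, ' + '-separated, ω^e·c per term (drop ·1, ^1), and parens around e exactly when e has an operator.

base 3: 5 = 3 + 2; at 4: 4 + 2 = 6; next = 5
base 4: 5 = 4 + 1; at 5: 5 + 1 = 6; next = 5
base 5: 5 = 5; at 6: 6 = 6; next = 5
base 6: 5 = 5; at 7: 5 = 5; next = 4

4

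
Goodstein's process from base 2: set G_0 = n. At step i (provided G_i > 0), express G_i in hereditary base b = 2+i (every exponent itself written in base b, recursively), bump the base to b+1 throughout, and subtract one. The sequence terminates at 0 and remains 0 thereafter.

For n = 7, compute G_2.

259

i=0: 7 = 2^2 + 2 + 1 (b=2); 2→3: 3^3 + 3 + 1 = 31; 31−1 = 30
i=1: 30 = 3^3 + 3 (b=3); 3→4: 4^4 + 4 = 260; 260−1 = 259
i=2: 259 = 4^4 + 3 (b=4); 4→5: 5^5 + 3 = 3128; 3128−1 = 3127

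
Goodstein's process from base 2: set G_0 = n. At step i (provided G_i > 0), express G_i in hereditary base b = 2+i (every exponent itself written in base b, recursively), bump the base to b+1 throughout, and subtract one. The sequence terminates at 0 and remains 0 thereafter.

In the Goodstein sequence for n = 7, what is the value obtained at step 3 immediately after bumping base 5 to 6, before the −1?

7 —HB2→ 2^2 + 2 + 1 —bump→ 3^3 + 3 + 1 = 31 —(−1)→ 30
30 —HB3→ 3^3 + 3 —bump→ 4^4 + 4 = 260 —(−1)→ 259
259 —HB4→ 4^4 + 3 —bump→ 5^5 + 3 = 3128 —(−1)→ 3127
3127 —HB5→ 5^5 + 2 —bump→ 6^6 + 2 = 46658 —(−1)→ 46657

46658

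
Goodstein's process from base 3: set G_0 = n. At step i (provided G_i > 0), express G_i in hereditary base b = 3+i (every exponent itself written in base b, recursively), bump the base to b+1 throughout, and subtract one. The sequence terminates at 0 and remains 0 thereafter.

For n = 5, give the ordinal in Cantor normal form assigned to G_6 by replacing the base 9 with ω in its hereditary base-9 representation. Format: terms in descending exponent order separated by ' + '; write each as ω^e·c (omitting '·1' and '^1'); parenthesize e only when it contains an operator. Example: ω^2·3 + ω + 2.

G_0=5  [base 3] 3 + 2  →[3↦4]→  4 + 2 = 6  −1 ⇒ G_1=5
G_1=5  [base 4] 4 + 1  →[4↦5]→  5 + 1 = 6  −1 ⇒ G_2=5
G_2=5  [base 5] 5  →[5↦6]→  6 = 6  −1 ⇒ G_3=5
G_3=5  [base 6] 5  →[6↦7]→  5 = 5  −1 ⇒ G_4=4
G_4=4  [base 7] 4  →[7↦8]→  4 = 4  −1 ⇒ G_5=3
G_5=3  [base 8] 3  →[8↦9]→  3 = 3  −1 ⇒ G_6=2

2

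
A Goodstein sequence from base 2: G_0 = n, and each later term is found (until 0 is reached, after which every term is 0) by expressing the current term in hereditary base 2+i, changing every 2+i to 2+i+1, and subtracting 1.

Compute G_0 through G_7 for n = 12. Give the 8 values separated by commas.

G_0=12  [base 2] 2^(2 + 1) + 2^2  →[2↦3]→  3^(3 + 1) + 3^3 = 108  −1 ⇒ G_1=107
G_1=107  [base 3] 3^(3 + 1) + 2·3^2 + 2·3 + 2  →[3↦4]→  4^(4 + 1) + 2·4^2 + 2·4 + 2 = 1066  −1 ⇒ G_2=1065
G_2=1065  [base 4] 4^(4 + 1) + 2·4^2 + 2·4 + 1  →[4↦5]→  5^(5 + 1) + 2·5^2 + 2·5 + 1 = 15686  −1 ⇒ G_3=15685
G_3=15685  [base 5] 5^(5 + 1) + 2·5^2 + 2·5  →[5↦6]→  6^(6 + 1) + 2·6^2 + 2·6 = 280020  −1 ⇒ G_4=280019
G_4=280019  [base 6] 6^(6 + 1) + 2·6^2 + 6 + 5  →[6↦7]→  7^(7 + 1) + 2·7^2 + 7 + 5 = 5764911  −1 ⇒ G_5=5764910
G_5=5764910  [base 7] 7^(7 + 1) + 2·7^2 + 7 + 4  →[7↦8]→  8^(8 + 1) + 2·8^2 + 8 + 4 = 134217868  −1 ⇒ G_6=134217867
G_6=134217867  [base 8] 8^(8 + 1) + 2·8^2 + 8 + 3  →[8↦9]→  9^(9 + 1) + 2·9^2 + 9 + 3 = 3486784575  −1 ⇒ G_7=3486784574

12, 107, 1065, 15685, 280019, 5764910, 134217867, 3486784574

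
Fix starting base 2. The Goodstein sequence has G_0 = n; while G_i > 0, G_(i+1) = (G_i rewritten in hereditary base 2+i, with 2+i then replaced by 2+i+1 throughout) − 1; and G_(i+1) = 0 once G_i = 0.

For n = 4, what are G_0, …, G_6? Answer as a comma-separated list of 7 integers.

4, 26, 41, 60, 83, 109, 139

G_0=4  [base 2] 2^2  →[2↦3]→  3^3 = 27  −1 ⇒ G_1=26
G_1=26  [base 3] 2·3^2 + 2·3 + 2  →[3↦4]→  2·4^2 + 2·4 + 2 = 42  −1 ⇒ G_2=41
G_2=41  [base 4] 2·4^2 + 2·4 + 1  →[4↦5]→  2·5^2 + 2·5 + 1 = 61  −1 ⇒ G_3=60
G_3=60  [base 5] 2·5^2 + 2·5  →[5↦6]→  2·6^2 + 2·6 = 84  −1 ⇒ G_4=83
G_4=83  [base 6] 2·6^2 + 6 + 5  →[6↦7]→  2·7^2 + 7 + 5 = 110  −1 ⇒ G_5=109
G_5=109  [base 7] 2·7^2 + 7 + 4  →[7↦8]→  2·8^2 + 8 + 4 = 140  −1 ⇒ G_6=139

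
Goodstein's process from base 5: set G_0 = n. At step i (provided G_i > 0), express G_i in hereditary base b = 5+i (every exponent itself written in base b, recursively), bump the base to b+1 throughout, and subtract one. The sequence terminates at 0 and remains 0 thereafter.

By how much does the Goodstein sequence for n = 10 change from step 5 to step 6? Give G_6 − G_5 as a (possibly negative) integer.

0

base 5: 10 = 2·5; at 6: 2·6 = 12; next = 11
base 6: 11 = 6 + 5; at 7: 7 + 5 = 12; next = 11
base 7: 11 = 7 + 4; at 8: 8 + 4 = 12; next = 11
base 8: 11 = 8 + 3; at 9: 9 + 3 = 12; next = 11
base 9: 11 = 9 + 2; at 10: 10 + 2 = 12; next = 11
base 10: 11 = 10 + 1; at 11: 11 + 1 = 12; next = 11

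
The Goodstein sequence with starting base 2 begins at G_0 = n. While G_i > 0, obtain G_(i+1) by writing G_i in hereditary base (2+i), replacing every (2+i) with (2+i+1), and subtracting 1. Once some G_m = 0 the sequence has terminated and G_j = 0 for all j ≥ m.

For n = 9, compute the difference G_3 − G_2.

8819

i=0: 9 = 2^(2 + 1) + 1 (b=2); 2→3: 3^(3 + 1) + 1 = 82; 82−1 = 81
i=1: 81 = 3^(3 + 1) (b=3); 3→4: 4^(4 + 1) = 1024; 1024−1 = 1023
i=2: 1023 = 3·4^4 + 3·4^3 + 3·4^2 + 3·4 + 3 (b=4); 4→5: 3·5^5 + 3·5^3 + 3·5^2 + 3·5 + 3 = 9843; 9843−1 = 9842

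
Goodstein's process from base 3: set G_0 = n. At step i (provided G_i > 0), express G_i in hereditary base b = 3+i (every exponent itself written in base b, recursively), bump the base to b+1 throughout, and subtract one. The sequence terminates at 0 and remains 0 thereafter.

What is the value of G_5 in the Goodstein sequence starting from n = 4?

[0] 4 ≡ 3 + 1 (base 3). Lift 4: 5. −1: 4.
[1] 4 ≡ 4 (base 4). Lift 5: 5. −1: 4.
[2] 4 ≡ 4 (base 5). Lift 6: 4. −1: 3.
[3] 3 ≡ 3 (base 6). Lift 7: 3. −1: 2.
[4] 2 ≡ 2 (base 7). Lift 8: 2. −1: 1.
[5] 1 ≡ 1 (base 8). Lift 9: 1. −1: 0.

1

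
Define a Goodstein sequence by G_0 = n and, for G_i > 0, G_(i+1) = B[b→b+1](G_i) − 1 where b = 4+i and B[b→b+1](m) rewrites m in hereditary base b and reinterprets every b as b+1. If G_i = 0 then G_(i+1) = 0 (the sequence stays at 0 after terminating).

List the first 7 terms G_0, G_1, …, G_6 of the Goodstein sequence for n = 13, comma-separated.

13, 15, 17, 18, 19, 20, 21

base 4: 13 = 3·4 + 1; at 5: 3·5 + 1 = 16; next = 15
base 5: 15 = 3·5; at 6: 3·6 = 18; next = 17
base 6: 17 = 2·6 + 5; at 7: 2·7 + 5 = 19; next = 18
base 7: 18 = 2·7 + 4; at 8: 2·8 + 4 = 20; next = 19
base 8: 19 = 2·8 + 3; at 9: 2·9 + 3 = 21; next = 20
base 9: 20 = 2·9 + 2; at 10: 2·10 + 2 = 22; next = 21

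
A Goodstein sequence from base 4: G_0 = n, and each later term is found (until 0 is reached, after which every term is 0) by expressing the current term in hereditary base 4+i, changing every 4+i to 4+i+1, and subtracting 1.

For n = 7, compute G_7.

G_0=7  [base 4] 4 + 3  →[4↦5]→  5 + 3 = 8  −1 ⇒ G_1=7
G_1=7  [base 5] 5 + 2  →[5↦6]→  6 + 2 = 8  −1 ⇒ G_2=7
G_2=7  [base 6] 6 + 1  →[6↦7]→  7 + 1 = 8  −1 ⇒ G_3=7
G_3=7  [base 7] 7  →[7↦8]→  8 = 8  −1 ⇒ G_4=7
G_4=7  [base 8] 7  →[8↦9]→  7 = 7  −1 ⇒ G_5=6
G_5=6  [base 9] 6  →[9↦10]→  6 = 6  −1 ⇒ G_6=5
G_6=5  [base 10] 5  →[10↦11]→  5 = 5  −1 ⇒ G_7=4

4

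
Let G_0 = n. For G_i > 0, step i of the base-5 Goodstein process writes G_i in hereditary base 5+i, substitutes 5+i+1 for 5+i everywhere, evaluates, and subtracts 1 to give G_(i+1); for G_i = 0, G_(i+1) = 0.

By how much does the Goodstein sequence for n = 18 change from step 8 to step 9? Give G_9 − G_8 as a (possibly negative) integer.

1

G_0 = 18. HB_5(18) = 3·5 + 3. Bump = 21. G_1 = 20.
G_1 = 20. HB_6(20) = 3·6 + 2. Bump = 23. G_2 = 22.
G_2 = 22. HB_7(22) = 3·7 + 1. Bump = 25. G_3 = 24.
G_3 = 24. HB_8(24) = 3·8. Bump = 27. G_4 = 26.
G_4 = 26. HB_9(26) = 2·9 + 8. Bump = 28. G_5 = 27.
G_5 = 27. HB_10(27) = 2·10 + 7. Bump = 29. G_6 = 28.
G_6 = 28. HB_11(28) = 2·11 + 6. Bump = 30. G_7 = 29.
G_7 = 29. HB_12(29) = 2·12 + 5. Bump = 31. G_8 = 30.
G_8 = 30. HB_13(30) = 2·13 + 4. Bump = 32. G_9 = 31.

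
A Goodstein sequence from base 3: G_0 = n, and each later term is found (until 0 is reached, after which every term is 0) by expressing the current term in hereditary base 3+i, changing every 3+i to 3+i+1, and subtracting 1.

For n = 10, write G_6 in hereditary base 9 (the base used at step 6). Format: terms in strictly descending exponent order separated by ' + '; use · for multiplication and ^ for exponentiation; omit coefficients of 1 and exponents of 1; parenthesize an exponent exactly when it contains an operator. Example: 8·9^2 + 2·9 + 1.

4·9

(0) 10|_3 = 3^2 + 1 ↦ 4^2 + 1|_4 = 17 ⇒ 16
(1) 16|_4 = 4^2 ↦ 5^2|_5 = 25 ⇒ 24
(2) 24|_5 = 4·5 + 4 ↦ 4·6 + 4|_6 = 28 ⇒ 27
(3) 27|_6 = 4·6 + 3 ↦ 4·7 + 3|_7 = 31 ⇒ 30
(4) 30|_7 = 4·7 + 2 ↦ 4·8 + 2|_8 = 34 ⇒ 33
(5) 33|_8 = 4·8 + 1 ↦ 4·9 + 1|_9 = 37 ⇒ 36
(6) 36|_9 = 4·9 ↦ 4·10|_10 = 40 ⇒ 39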